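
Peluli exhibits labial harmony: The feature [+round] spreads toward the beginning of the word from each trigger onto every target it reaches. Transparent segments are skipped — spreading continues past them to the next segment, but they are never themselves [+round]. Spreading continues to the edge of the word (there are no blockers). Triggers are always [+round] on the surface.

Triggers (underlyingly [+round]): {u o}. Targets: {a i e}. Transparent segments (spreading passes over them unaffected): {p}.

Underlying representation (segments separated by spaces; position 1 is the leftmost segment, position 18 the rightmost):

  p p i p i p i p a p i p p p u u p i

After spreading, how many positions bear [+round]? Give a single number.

7

From /u/ at 15 leftward: 14 /p/ transparent; 13 /p/ transparent; 12 /p/ transparent; 11 /i/ → [+round]; 10 /p/ transparent; 9 /a/ → [+round]; 8 /p/ transparent; 7 /i/ → [+round]; 6 /p/ transparent; 5 /i/ → [+round]; 4 /p/ transparent; 3 /i/ → [+round]; 2 /p/ transparent; 1 /p/ transparent; word edge.
From /u/ at 16 leftward: 15 /u/ is itself a trigger — this domain ends here.
Target with no active source: position 18 stays [-round].
[+round] positions on the surface: 3 5 7 9 11 15 16.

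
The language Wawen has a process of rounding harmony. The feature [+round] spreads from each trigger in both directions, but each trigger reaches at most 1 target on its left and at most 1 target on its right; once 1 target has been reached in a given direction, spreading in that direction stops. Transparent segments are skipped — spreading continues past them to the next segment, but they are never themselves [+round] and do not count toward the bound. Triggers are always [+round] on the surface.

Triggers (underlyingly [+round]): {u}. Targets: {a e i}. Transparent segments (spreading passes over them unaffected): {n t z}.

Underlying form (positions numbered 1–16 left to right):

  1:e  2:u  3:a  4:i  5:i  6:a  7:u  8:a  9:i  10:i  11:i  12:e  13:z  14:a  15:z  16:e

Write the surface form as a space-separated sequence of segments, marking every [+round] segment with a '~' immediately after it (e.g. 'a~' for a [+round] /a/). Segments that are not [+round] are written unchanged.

e~ u~ a~ i i a~ u~ a~ i i i e z a z e

From /u/ at 2 rightward: 3 /a/ → [+round]; bound reached.
From /u/ at 2 leftward: 1 /e/ → [+round]; bound reached.
From /u/ at 7 rightward: 8 /a/ → [+round]; bound reached.
From /u/ at 7 leftward: 6 /a/ → [+round]; bound reached.
Targets with no active source: positions 4 5 9 10 11 12 14 16 stay [-round].
[+round] positions on the surface: 1 2 3 6 7 8.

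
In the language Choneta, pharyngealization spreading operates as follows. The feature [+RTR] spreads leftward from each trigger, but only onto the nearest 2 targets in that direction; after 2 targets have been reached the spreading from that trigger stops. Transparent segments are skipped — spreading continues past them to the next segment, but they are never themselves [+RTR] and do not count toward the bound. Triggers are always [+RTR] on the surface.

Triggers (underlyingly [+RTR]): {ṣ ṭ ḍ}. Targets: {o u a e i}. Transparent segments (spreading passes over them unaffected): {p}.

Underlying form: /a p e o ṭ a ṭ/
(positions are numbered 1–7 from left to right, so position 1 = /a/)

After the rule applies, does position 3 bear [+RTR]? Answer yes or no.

From /ṭ/ at 5 leftward: 4 /o/ → [+RTR]; 3 /e/ → [+RTR]; bound reached.
From /ṭ/ at 7 leftward: 6 /a/ → [+RTR]; 5 /ṭ/ is itself a trigger — this domain ends here.
Target with no active source: position 1 stays [-emphatic].
[+RTR] positions on the surface: 3 4 5 6 7.

yes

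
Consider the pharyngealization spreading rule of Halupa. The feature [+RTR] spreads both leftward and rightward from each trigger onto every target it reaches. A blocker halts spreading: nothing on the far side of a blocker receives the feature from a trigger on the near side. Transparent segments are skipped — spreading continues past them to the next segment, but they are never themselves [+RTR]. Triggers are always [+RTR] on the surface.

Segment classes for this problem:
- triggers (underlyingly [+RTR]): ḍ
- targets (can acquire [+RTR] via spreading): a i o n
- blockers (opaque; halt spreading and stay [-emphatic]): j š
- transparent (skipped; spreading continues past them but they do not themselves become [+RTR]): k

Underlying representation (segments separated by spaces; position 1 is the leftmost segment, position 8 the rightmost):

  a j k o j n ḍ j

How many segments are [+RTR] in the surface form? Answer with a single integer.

2

From /ḍ/ at 7 rightward: 8 /j/ blocks.
From /ḍ/ at 7 leftward: 6 /n/ → [+RTR]; 5 /j/ blocks.
Targets with no active source: positions 1 4 stay [-emphatic].
[+RTR] positions on the surface: 6 7.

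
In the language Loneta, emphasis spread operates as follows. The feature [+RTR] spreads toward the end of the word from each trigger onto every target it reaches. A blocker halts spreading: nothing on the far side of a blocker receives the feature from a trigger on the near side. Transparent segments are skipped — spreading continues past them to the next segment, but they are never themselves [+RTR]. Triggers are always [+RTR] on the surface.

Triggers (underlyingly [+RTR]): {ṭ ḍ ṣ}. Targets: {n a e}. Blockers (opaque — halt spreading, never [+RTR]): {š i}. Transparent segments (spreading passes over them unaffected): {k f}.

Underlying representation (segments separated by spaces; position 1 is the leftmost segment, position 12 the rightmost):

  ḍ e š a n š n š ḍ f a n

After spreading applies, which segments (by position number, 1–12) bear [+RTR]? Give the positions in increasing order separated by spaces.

From /ḍ/ at 1 rightward: 2 /e/ → [+RTR]; 3 /š/ blocks.
From /ḍ/ at 9 rightward: 10 /f/ transparent; 11 /a/ → [+RTR]; 12 /n/ → [+RTR]; word edge.
Targets with no active source: positions 4 5 7 stay [-emphatic].

1 2 9 11 12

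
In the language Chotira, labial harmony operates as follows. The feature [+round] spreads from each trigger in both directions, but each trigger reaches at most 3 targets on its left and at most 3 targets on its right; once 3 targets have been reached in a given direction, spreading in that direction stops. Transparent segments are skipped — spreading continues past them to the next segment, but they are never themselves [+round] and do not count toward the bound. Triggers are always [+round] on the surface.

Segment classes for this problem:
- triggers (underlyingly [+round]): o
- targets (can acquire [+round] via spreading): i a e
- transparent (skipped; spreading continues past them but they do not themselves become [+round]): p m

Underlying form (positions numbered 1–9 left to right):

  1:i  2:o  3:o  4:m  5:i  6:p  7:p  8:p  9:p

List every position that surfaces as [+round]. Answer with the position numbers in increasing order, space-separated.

1 2 3 5

From /o/ at 2 rightward: 3 /o/ is itself a trigger — this domain ends here.
From /o/ at 2 leftward: 1 /i/ → [+round]; word edge.
From /o/ at 3 rightward: 4 /m/ transparent; 5 /i/ → [+round]; 6 /p/ transparent; 7 /p/ transparent; 8 /p/ transparent; 9 /p/ transparent; word edge.
From /o/ at 3 leftward: 2 /o/ is itself a trigger — this domain ends here.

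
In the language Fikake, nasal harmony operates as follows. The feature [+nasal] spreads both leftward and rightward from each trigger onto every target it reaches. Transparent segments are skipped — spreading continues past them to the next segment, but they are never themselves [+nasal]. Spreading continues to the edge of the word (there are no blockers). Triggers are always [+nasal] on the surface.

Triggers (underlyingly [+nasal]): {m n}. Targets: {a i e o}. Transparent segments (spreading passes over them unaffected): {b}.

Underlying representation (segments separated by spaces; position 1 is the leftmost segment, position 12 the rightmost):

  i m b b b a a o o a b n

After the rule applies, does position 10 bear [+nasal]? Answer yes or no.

From /m/ at 2 rightward: 3 /b/ transparent; 4 /b/ transparent; 5 /b/ transparent; 6 /a/ → [+nasal]; 7 /a/ → [+nasal]; 8 /o/ → [+nasal]; 9 /o/ → [+nasal]; 10 /a/ → [+nasal]; 11 /b/ transparent; 12 /n/ is itself a trigger — this domain ends here.
From /m/ at 2 leftward: 1 /i/ → [+nasal]; word edge.
From /n/ at 12 rightward: word edge.
From /n/ at 12 leftward: 11 /b/ transparent; 10 /a/ → [+nasal]; 9 /o/ → [+nasal]; 8 /o/ → [+nasal]; 7 /a/ → [+nasal]; 6 /a/ → [+nasal]; 5 /b/ transparent; 4 /b/ transparent; 3 /b/ transparent; 2 /m/ is itself a trigger — this domain ends here.
[+nasal] positions on the surface: 1 2 6 7 8 9 10 12.

yes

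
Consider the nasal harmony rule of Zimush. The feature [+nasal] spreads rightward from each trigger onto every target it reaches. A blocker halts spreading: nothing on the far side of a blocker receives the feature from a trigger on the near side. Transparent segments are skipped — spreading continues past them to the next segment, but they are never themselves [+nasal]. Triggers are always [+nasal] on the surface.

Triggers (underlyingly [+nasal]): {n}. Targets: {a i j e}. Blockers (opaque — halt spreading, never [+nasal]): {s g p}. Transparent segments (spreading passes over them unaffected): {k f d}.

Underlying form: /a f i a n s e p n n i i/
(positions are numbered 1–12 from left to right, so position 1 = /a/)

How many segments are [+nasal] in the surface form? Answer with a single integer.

5

From /n/ at 5 rightward: 6 /s/ blocks.
From /n/ at 9 rightward: 10 /n/ is itself a trigger — this domain ends here.
From /n/ at 10 rightward: 11 /i/ → [+nasal]; 12 /i/ → [+nasal]; word edge.
Targets with no active source: positions 1 3 4 7 stay [-nasal].
[+nasal] positions on the surface: 5 9 10 11 12.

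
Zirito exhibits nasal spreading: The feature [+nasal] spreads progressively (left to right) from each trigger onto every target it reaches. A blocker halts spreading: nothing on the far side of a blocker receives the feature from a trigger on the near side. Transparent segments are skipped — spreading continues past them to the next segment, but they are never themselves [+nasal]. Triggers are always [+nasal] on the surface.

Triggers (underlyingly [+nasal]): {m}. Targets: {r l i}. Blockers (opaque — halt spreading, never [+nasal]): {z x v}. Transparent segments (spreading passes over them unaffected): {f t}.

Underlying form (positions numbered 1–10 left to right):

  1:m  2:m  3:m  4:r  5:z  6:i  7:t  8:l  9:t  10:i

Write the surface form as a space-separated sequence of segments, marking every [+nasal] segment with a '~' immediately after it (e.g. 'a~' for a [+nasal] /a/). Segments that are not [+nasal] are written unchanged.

m~ m~ m~ r~ z i t l t i

From /m/ at 1 rightward: 2 /m/ is itself a trigger — this domain ends here.
From /m/ at 2 rightward: 3 /m/ is itself a trigger — this domain ends here.
From /m/ at 3 rightward: 4 /r/ → [+nasal]; 5 /z/ blocks.
Targets with no active source: positions 6 8 10 stay [-nasal].
[+nasal] positions on the surface: 1 2 3 4.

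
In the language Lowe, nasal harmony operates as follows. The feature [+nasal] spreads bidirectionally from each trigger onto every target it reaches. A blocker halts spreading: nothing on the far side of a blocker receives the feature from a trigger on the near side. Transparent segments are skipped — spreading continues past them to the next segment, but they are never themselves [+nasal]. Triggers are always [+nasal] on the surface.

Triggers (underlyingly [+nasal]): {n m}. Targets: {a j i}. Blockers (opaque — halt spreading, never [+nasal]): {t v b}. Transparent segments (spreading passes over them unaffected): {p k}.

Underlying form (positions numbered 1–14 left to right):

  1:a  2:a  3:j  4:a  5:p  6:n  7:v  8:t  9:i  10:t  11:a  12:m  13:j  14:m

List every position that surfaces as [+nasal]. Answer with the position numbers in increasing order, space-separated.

1 2 3 4 6 11 12 13 14

From /n/ at 6 rightward: 7 /v/ blocks.
From /n/ at 6 leftward: 5 /p/ transparent; 4 /a/ → [+nasal]; 3 /j/ → [+nasal]; 2 /a/ → [+nasal]; 1 /a/ → [+nasal]; word edge.
From /m/ at 12 rightward: 13 /j/ → [+nasal]; 14 /m/ is itself a trigger — this domain ends here.
From /m/ at 12 leftward: 11 /a/ → [+nasal]; 10 /t/ blocks.
From /m/ at 14 rightward: word edge.
From /m/ at 14 leftward: 13 /j/ → [+nasal]; 12 /m/ is itself a trigger — this domain ends here.
Target with no active source: position 9 stays [-nasal].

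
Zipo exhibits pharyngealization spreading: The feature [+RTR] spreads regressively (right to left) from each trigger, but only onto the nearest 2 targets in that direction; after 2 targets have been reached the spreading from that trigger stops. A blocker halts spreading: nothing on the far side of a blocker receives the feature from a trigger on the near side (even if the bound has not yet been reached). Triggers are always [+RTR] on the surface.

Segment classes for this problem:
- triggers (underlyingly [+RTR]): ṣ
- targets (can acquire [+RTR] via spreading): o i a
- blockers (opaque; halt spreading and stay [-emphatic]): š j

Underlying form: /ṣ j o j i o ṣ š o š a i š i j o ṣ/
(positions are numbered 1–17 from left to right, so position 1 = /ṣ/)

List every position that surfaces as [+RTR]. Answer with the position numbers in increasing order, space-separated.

1 5 6 7 16 17

From /ṣ/ at 1 leftward: word edge.
From /ṣ/ at 7 leftward: 6 /o/ → [+RTR]; 5 /i/ → [+RTR]; bound reached.
From /ṣ/ at 17 leftward: 16 /o/ → [+RTR]; 15 /j/ blocks.
Targets with no active source: positions 3 9 11 12 14 stay [-emphatic].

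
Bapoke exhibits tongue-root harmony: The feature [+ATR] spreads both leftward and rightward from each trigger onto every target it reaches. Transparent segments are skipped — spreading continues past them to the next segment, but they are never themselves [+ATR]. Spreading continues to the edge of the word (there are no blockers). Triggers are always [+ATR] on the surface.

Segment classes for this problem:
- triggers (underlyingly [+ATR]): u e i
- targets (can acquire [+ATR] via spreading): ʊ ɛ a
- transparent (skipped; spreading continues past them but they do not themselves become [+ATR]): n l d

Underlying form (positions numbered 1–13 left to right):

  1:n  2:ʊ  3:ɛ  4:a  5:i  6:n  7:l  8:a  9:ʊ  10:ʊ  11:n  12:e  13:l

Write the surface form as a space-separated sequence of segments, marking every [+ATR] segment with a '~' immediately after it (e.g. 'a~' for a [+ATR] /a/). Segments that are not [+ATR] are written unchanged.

n ʊ~ ɛ~ a~ i~ n l a~ ʊ~ ʊ~ n e~ l

From /i/ at 5 rightward: 6 /n/ transparent; 7 /l/ transparent; 8 /a/ → [+ATR]; 9 /ʊ/ → [+ATR]; 10 /ʊ/ → [+ATR]; 11 /n/ transparent; 12 /e/ is itself a trigger — this domain ends here.
From /i/ at 5 leftward: 4 /a/ → [+ATR]; 3 /ɛ/ → [+ATR]; 2 /ʊ/ → [+ATR]; 1 /n/ transparent; word edge.
From /e/ at 12 rightward: 13 /l/ transparent; word edge.
From /e/ at 12 leftward: 11 /n/ transparent; 10 /ʊ/ → [+ATR]; 9 /ʊ/ → [+ATR]; 8 /a/ → [+ATR]; 7 /l/ transparent; 6 /n/ transparent; 5 /i/ is itself a trigger — this domain ends here.
[+ATR] positions on the surface: 2 3 4 5 8 9 10 12.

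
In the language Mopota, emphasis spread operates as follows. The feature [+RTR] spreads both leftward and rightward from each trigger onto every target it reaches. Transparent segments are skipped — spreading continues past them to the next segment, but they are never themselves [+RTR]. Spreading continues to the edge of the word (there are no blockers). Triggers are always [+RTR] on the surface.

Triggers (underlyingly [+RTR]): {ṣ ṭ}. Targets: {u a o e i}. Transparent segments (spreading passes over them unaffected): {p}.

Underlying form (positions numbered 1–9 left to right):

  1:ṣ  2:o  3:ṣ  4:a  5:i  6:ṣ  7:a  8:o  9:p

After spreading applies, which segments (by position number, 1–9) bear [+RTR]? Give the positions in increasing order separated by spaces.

From /ṣ/ at 1 rightward: 2 /o/ → [+RTR]; 3 /ṣ/ is itself a trigger — this domain ends here.
From /ṣ/ at 1 leftward: word edge.
From /ṣ/ at 3 rightward: 4 /a/ → [+RTR]; 5 /i/ → [+RTR]; 6 /ṣ/ is itself a trigger — this domain ends here.
From /ṣ/ at 3 leftward: 2 /o/ → [+RTR]; 1 /ṣ/ is itself a trigger — this domain ends here.
From /ṣ/ at 6 rightward: 7 /a/ → [+RTR]; 8 /o/ → [+RTR]; 9 /p/ transparent; word edge.
From /ṣ/ at 6 leftward: 5 /i/ → [+RTR]; 4 /a/ → [+RTR]; 3 /ṣ/ is itself a trigger — this domain ends here.

1 2 3 4 5 6 7 8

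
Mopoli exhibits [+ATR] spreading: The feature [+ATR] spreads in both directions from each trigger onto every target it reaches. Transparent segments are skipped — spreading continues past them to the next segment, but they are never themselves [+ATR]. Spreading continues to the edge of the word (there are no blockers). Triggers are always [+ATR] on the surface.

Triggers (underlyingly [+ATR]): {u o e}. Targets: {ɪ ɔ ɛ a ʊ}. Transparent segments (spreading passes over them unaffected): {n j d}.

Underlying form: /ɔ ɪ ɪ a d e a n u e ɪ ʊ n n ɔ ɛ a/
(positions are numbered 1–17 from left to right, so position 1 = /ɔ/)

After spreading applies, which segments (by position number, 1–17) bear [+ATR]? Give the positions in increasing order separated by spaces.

From /e/ at 6 rightward: 7 /a/ → [+ATR]; 8 /n/ transparent; 9 /u/ is itself a trigger — this domain ends here.
From /e/ at 6 leftward: 5 /d/ transparent; 4 /a/ → [+ATR]; 3 /ɪ/ → [+ATR]; 2 /ɪ/ → [+ATR]; 1 /ɔ/ → [+ATR]; word edge.
From /u/ at 9 rightward: 10 /e/ is itself a trigger — this domain ends here.
From /u/ at 9 leftward: 8 /n/ transparent; 7 /a/ → [+ATR]; 6 /e/ is itself a trigger — this domain ends here.
From /e/ at 10 rightward: 11 /ɪ/ → [+ATR]; 12 /ʊ/ → [+ATR]; 13 /n/ transparent; 14 /n/ transparent; 15 /ɔ/ → [+ATR]; 16 /ɛ/ → [+ATR]; 17 /a/ → [+ATR]; word edge.
From /e/ at 10 leftward: 9 /u/ is itself a trigger — this domain ends here.

1 2 3 4 6 7 9 10 11 12 15 16 17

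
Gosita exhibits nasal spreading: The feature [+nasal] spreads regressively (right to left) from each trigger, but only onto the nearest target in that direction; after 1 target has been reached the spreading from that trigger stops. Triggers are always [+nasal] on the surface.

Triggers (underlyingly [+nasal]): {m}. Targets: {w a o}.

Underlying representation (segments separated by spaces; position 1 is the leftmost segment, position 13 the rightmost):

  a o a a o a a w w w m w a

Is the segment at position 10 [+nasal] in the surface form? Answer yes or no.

From /m/ at 11 leftward: 10 /w/ → [+nasal]; bound reached.
Targets with no active source: positions 1 2 3 4 5 6 7 8 9 12 13 stay [-nasal].
[+nasal] positions on the surface: 10 11.

yes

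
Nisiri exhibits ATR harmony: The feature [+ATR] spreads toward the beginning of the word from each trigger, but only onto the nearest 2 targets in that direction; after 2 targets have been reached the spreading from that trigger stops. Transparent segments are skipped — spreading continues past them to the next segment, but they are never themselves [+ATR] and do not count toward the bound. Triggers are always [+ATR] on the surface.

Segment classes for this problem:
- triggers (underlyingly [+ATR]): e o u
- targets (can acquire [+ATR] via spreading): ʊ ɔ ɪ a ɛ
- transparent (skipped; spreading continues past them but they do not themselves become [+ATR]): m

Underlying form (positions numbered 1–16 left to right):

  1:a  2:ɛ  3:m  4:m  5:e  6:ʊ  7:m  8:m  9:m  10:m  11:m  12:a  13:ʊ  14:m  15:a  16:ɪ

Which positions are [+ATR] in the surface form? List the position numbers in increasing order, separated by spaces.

From /e/ at 5 leftward: 4 /m/ transparent; 3 /m/ transparent; 2 /ɛ/ → [+ATR]; 1 /a/ → [+ATR]; bound reached.
Targets with no active source: positions 6 12 13 15 16 stay [-ATR].

1 2 5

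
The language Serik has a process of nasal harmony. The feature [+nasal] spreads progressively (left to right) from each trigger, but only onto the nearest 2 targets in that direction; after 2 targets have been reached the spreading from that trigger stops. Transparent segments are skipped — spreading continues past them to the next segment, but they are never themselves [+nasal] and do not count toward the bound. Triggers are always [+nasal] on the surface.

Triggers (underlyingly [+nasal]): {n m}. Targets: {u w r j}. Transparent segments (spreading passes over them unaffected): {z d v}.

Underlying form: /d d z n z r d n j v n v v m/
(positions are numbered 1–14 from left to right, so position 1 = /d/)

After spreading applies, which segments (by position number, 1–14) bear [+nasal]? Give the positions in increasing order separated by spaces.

From /n/ at 4 rightward: 5 /z/ transparent; 6 /r/ → [+nasal]; 7 /d/ transparent; 8 /n/ is itself a trigger — this domain ends here.
From /n/ at 8 rightward: 9 /j/ → [+nasal]; 10 /v/ transparent; 11 /n/ is itself a trigger — this domain ends here.
From /n/ at 11 rightward: 12 /v/ transparent; 13 /v/ transparent; 14 /m/ is itself a trigger — this domain ends here.
From /m/ at 14 rightward: word edge.

4 6 8 9 11 14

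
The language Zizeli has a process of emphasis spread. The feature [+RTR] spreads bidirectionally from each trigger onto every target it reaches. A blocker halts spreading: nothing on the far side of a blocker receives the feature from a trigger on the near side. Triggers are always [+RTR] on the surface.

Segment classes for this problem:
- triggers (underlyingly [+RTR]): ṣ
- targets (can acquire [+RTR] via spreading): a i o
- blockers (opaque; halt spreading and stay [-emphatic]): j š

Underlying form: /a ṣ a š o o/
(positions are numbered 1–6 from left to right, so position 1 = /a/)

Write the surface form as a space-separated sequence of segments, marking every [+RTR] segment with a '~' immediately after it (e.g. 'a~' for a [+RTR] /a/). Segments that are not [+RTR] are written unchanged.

a~ ṣ~ a~ š o o

From /ṣ/ at 2 rightward: 3 /a/ → [+RTR]; 4 /š/ blocks.
From /ṣ/ at 2 leftward: 1 /a/ → [+RTR]; word edge.
Targets with no active source: positions 5 6 stay [-emphatic].
[+RTR] positions on the surface: 1 2 3.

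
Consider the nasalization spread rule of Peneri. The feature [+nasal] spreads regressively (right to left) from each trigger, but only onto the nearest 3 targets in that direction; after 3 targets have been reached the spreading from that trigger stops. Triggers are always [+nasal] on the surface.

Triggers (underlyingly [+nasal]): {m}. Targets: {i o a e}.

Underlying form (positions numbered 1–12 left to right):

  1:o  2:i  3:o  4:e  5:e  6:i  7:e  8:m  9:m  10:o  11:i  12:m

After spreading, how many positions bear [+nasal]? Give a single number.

8

From /m/ at 8 leftward: 7 /e/ → [+nasal]; 6 /i/ → [+nasal]; 5 /e/ → [+nasal]; bound reached.
From /m/ at 9 leftward: 8 /m/ is itself a trigger — this domain ends here.
From /m/ at 12 leftward: 11 /i/ → [+nasal]; 10 /o/ → [+nasal]; 9 /m/ is itself a trigger — this domain ends here.
Targets with no active source: positions 1 2 3 4 stay [-nasal].
[+nasal] positions on the surface: 5 6 7 8 9 10 11 12.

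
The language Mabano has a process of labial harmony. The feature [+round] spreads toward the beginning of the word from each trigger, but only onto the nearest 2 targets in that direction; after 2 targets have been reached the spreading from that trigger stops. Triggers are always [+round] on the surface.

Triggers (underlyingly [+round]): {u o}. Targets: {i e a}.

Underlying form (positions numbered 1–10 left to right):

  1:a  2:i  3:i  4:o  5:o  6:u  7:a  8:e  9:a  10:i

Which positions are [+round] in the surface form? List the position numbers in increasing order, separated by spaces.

From /o/ at 4 leftward: 3 /i/ → [+round]; 2 /i/ → [+round]; bound reached.
From /o/ at 5 leftward: 4 /o/ is itself a trigger — this domain ends here.
From /u/ at 6 leftward: 5 /o/ is itself a trigger — this domain ends here.
Targets with no active source: positions 1 7 8 9 10 stay [-round].

2 3 4 5 6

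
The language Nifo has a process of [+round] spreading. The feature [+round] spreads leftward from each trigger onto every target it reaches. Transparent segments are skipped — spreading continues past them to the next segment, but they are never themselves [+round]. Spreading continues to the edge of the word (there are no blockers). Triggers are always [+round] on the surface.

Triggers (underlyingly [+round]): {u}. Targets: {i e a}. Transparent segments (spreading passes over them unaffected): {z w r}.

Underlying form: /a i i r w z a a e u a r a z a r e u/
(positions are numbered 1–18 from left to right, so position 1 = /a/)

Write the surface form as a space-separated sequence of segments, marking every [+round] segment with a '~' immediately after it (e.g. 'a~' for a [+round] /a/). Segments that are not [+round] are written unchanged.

a~ i~ i~ r w z a~ a~ e~ u~ a~ r a~ z a~ r e~ u~

From /u/ at 10 leftward: 9 /e/ → [+round]; 8 /a/ → [+round]; 7 /a/ → [+round]; 6 /z/ transparent; 5 /w/ transparent; 4 /r/ transparent; 3 /i/ → [+round]; 2 /i/ → [+round]; 1 /a/ → [+round]; word edge.
From /u/ at 18 leftward: 17 /e/ → [+round]; 16 /r/ transparent; 15 /a/ → [+round]; 14 /z/ transparent; 13 /a/ → [+round]; 12 /r/ transparent; 11 /a/ → [+round]; 10 /u/ is itself a trigger — this domain ends here.
[+round] positions on the surface: 1 2 3 7 8 9 10 11 13 15 17 18.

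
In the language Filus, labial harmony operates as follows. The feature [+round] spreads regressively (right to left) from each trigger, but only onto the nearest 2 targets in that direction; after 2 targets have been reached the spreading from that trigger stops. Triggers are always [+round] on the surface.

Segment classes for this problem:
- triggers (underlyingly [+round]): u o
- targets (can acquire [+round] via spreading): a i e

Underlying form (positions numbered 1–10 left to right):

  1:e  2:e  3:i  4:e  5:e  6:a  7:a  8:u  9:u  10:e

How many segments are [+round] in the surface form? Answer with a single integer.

4

From /u/ at 8 leftward: 7 /a/ → [+round]; 6 /a/ → [+round]; bound reached.
From /u/ at 9 leftward: 8 /u/ is itself a trigger — this domain ends here.
Targets with no active source: positions 1 2 3 4 5 10 stay [-round].
[+round] positions on the surface: 6 7 8 9.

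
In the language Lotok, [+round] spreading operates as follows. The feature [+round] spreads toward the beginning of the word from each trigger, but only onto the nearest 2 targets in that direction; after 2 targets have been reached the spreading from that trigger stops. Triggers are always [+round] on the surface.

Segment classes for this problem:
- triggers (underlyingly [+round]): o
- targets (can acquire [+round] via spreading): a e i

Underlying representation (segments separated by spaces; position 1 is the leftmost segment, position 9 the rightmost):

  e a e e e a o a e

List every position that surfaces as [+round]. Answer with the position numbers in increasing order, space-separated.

5 6 7

From /o/ at 7 leftward: 6 /a/ → [+round]; 5 /e/ → [+round]; bound reached.
Targets with no active source: positions 1 2 3 4 8 9 stay [-round].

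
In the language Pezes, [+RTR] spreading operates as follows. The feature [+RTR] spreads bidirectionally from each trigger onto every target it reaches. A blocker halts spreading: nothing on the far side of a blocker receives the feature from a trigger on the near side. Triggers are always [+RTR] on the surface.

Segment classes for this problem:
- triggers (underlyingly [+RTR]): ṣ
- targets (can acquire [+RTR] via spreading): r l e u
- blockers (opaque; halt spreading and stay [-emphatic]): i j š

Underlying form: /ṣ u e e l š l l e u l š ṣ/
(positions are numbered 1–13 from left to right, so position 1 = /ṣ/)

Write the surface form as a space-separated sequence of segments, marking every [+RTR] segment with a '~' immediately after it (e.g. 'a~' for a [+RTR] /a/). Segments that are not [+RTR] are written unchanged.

From /ṣ/ at 1 rightward: 2 /u/ → [+RTR]; 3 /e/ → [+RTR]; 4 /e/ → [+RTR]; 5 /l/ → [+RTR]; 6 /š/ blocks.
From /ṣ/ at 1 leftward: word edge.
From /ṣ/ at 13 rightward: word edge.
From /ṣ/ at 13 leftward: 12 /š/ blocks.
Targets with no active source: positions 7 8 9 10 11 stay [-emphatic].
[+RTR] positions on the surface: 1 2 3 4 5 13.

ṣ~ u~ e~ e~ l~ š l l e u l š ṣ~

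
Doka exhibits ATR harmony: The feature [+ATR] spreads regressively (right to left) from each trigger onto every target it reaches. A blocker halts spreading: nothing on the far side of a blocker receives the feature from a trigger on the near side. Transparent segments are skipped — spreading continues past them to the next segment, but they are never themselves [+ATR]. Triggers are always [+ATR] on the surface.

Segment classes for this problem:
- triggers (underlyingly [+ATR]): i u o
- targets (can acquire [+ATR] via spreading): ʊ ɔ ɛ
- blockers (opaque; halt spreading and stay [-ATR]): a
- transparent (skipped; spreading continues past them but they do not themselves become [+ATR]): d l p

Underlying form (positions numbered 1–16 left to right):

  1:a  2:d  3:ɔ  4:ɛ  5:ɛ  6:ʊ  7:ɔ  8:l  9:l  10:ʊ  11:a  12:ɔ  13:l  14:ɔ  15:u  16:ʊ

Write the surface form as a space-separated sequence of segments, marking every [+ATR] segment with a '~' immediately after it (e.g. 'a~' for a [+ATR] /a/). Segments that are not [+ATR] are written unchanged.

From /u/ at 15 leftward: 14 /ɔ/ → [+ATR]; 13 /l/ transparent; 12 /ɔ/ → [+ATR]; 11 /a/ blocks.
Targets with no active source: positions 3 4 5 6 7 10 16 stay [-ATR].
[+ATR] positions on the surface: 12 14 15.

a d ɔ ɛ ɛ ʊ ɔ l l ʊ a ɔ~ l ɔ~ u~ ʊ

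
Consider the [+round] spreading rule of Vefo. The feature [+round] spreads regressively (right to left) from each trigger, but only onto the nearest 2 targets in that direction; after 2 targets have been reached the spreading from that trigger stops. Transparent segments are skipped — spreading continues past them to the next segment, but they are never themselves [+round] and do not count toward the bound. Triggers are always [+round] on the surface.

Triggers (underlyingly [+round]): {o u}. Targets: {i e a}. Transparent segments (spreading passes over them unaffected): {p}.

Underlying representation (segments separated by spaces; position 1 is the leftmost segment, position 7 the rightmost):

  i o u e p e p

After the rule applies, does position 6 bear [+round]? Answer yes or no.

From /o/ at 2 leftward: 1 /i/ → [+round]; word edge.
From /u/ at 3 leftward: 2 /o/ is itself a trigger — this domain ends here.
Targets with no active source: positions 4 6 stay [-round].
[+round] positions on the surface: 1 2 3.

no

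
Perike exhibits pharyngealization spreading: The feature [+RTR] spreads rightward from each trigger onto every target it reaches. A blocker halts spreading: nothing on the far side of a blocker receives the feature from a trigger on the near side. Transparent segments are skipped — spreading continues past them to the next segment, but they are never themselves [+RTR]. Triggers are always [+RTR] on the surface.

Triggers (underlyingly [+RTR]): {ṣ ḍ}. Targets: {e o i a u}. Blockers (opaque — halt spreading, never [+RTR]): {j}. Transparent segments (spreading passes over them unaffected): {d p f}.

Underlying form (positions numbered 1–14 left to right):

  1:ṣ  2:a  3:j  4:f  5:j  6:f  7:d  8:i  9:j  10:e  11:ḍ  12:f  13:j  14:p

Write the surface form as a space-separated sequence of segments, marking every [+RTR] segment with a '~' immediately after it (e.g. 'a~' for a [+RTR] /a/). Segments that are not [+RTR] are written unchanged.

ṣ~ a~ j f j f d i j e ḍ~ f j p

From /ṣ/ at 1 rightward: 2 /a/ → [+RTR]; 3 /j/ blocks.
From /ḍ/ at 11 rightward: 12 /f/ transparent; 13 /j/ blocks.
Targets with no active source: positions 8 10 stay [-emphatic].
[+RTR] positions on the surface: 1 2 11.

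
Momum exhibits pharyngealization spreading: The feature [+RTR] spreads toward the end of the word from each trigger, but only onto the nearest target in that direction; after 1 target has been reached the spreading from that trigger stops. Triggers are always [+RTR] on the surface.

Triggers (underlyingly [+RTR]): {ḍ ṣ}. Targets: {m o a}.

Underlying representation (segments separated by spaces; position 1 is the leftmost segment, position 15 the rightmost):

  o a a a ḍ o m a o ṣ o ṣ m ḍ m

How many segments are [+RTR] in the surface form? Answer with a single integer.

8

From /ḍ/ at 5 rightward: 6 /o/ → [+RTR]; bound reached.
From /ṣ/ at 10 rightward: 11 /o/ → [+RTR]; bound reached.
From /ṣ/ at 12 rightward: 13 /m/ → [+RTR]; bound reached.
From /ḍ/ at 14 rightward: 15 /m/ → [+RTR]; bound reached.
Targets with no active source: positions 1 2 3 4 7 8 9 stay [-emphatic].
[+RTR] positions on the surface: 5 6 10 11 12 13 14 15.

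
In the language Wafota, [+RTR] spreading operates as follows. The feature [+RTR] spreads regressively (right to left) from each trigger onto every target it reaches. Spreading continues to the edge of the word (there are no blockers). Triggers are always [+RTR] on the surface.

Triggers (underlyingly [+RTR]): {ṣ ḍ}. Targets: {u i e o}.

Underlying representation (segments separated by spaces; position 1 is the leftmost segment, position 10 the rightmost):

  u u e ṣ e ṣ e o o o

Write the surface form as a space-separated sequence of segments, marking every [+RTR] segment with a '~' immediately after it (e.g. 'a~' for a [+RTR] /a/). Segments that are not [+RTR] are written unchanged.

From /ṣ/ at 4 leftward: 3 /e/ → [+RTR]; 2 /u/ → [+RTR]; 1 /u/ → [+RTR]; word edge.
From /ṣ/ at 6 leftward: 5 /e/ → [+RTR]; 4 /ṣ/ is itself a trigger — this domain ends here.
Targets with no active source: positions 7 8 9 10 stay [-emphatic].
[+RTR] positions on the surface: 1 2 3 4 5 6.

u~ u~ e~ ṣ~ e~ ṣ~ e o o o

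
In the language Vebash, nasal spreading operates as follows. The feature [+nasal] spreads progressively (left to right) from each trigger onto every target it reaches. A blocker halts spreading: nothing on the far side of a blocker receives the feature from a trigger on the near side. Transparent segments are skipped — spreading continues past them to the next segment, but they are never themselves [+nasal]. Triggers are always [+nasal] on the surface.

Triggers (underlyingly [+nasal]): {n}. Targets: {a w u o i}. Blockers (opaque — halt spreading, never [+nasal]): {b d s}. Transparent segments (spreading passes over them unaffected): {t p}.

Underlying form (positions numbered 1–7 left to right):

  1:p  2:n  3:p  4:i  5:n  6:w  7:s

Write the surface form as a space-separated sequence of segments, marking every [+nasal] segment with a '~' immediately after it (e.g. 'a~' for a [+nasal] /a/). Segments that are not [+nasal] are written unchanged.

From /n/ at 2 rightward: 3 /p/ transparent; 4 /i/ → [+nasal]; 5 /n/ is itself a trigger — this domain ends here.
From /n/ at 5 rightward: 6 /w/ → [+nasal]; 7 /s/ blocks.
[+nasal] positions on the surface: 2 4 5 6.

p n~ p i~ n~ w~ s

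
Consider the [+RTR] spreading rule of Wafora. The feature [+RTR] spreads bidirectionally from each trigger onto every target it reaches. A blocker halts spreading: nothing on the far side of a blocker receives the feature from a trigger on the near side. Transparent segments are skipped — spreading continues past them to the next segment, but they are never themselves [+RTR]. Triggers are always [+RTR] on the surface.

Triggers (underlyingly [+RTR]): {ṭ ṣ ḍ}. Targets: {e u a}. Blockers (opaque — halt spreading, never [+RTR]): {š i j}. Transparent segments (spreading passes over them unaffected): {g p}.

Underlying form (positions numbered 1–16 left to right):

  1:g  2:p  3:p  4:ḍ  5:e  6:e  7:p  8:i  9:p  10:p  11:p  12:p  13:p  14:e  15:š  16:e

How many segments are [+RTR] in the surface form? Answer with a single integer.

3

From /ḍ/ at 4 rightward: 5 /e/ → [+RTR]; 6 /e/ → [+RTR]; 7 /p/ transparent; 8 /i/ blocks.
From /ḍ/ at 4 leftward: 3 /p/ transparent; 2 /p/ transparent; 1 /g/ transparent; word edge.
Targets with no active source: positions 14 16 stay [-emphatic].
[+RTR] positions on the surface: 4 5 6.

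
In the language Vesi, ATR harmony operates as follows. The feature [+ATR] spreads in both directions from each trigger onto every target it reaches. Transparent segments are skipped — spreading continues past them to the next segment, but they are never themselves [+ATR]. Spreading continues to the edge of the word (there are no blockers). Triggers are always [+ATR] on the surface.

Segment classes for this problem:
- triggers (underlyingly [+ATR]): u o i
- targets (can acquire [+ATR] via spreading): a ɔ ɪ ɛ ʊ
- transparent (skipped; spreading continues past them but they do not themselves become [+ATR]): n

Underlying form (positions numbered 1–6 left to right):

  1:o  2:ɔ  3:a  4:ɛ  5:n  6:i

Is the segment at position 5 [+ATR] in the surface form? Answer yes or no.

From /o/ at 1 rightward: 2 /ɔ/ → [+ATR]; 3 /a/ → [+ATR]; 4 /ɛ/ → [+ATR]; 5 /n/ transparent; 6 /i/ is itself a trigger — this domain ends here.
From /o/ at 1 leftward: word edge.
From /i/ at 6 rightward: word edge.
From /i/ at 6 leftward: 5 /n/ transparent; 4 /ɛ/ → [+ATR]; 3 /a/ → [+ATR]; 2 /ɔ/ → [+ATR]; 1 /o/ is itself a trigger — this domain ends here.
[+ATR] positions on the surface: 1 2 3 4 6.

no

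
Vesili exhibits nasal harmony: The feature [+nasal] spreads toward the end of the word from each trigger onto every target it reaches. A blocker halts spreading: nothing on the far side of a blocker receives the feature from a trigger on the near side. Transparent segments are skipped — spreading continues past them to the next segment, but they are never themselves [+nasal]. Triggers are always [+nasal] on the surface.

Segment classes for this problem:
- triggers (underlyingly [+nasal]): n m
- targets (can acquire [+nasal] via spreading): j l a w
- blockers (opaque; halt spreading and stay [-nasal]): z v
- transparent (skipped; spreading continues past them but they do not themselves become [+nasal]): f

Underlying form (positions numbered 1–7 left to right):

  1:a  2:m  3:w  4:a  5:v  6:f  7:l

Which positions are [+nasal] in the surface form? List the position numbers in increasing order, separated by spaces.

2 3 4

From /m/ at 2 rightward: 3 /w/ → [+nasal]; 4 /a/ → [+nasal]; 5 /v/ blocks.
Targets with no active source: positions 1 7 stay [-nasal].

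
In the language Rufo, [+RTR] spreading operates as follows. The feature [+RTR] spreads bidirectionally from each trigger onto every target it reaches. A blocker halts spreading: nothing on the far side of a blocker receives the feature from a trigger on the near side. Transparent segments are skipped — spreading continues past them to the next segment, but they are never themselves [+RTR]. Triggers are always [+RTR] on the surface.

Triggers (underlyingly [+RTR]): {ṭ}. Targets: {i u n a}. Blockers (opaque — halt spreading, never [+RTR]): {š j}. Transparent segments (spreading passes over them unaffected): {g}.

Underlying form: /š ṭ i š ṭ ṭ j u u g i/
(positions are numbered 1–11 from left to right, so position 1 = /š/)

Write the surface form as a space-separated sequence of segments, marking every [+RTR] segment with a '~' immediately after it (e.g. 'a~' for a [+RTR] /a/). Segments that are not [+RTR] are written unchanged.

From /ṭ/ at 2 rightward: 3 /i/ → [+RTR]; 4 /š/ blocks.
From /ṭ/ at 2 leftward: 1 /š/ blocks.
From /ṭ/ at 5 rightward: 6 /ṭ/ is itself a trigger — this domain ends here.
From /ṭ/ at 5 leftward: 4 /š/ blocks.
From /ṭ/ at 6 rightward: 7 /j/ blocks.
From /ṭ/ at 6 leftward: 5 /ṭ/ is itself a trigger — this domain ends here.
Targets with no active source: positions 8 9 11 stay [-emphatic].
[+RTR] positions on the surface: 2 3 5 6.

š ṭ~ i~ š ṭ~ ṭ~ j u u g i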